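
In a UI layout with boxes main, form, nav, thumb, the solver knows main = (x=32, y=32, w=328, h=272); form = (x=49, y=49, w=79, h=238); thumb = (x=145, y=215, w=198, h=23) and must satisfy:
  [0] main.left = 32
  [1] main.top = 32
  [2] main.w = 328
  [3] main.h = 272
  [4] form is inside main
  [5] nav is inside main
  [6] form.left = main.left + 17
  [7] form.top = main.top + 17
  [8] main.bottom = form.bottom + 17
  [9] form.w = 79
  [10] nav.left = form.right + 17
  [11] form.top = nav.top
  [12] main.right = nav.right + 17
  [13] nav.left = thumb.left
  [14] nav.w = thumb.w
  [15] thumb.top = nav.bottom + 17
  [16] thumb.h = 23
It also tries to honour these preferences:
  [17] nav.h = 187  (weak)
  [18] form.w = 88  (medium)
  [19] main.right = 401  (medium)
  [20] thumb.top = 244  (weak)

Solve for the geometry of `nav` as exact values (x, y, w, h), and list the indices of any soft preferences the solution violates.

1. nav.x = 145  [nav.left = form.right + 17]
2. nav.y = 49  [form.top = nav.top]
3. nav.w = 198  [main.right = nav.right + 17]
4. nav.h = 149  [thumb.top = nav.bottom + 17]

nav = (x=145, y=49, w=198, h=149)
violated soft preferences: 17, 18, 19, 20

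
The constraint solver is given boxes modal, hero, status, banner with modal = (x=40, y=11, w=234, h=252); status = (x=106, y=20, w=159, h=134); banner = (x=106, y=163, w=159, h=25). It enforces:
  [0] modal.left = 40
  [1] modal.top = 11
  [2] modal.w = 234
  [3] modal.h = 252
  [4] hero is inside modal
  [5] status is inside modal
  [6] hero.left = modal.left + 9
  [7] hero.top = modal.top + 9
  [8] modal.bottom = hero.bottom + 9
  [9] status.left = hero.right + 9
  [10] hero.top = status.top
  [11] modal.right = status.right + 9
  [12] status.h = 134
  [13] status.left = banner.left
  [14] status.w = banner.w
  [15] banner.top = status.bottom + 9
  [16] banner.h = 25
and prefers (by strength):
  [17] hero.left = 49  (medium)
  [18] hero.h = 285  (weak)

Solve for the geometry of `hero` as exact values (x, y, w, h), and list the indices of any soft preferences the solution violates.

1. hero.x = 49  [hero.left = modal.left + 9]
2. hero.y = 20  [hero.top = modal.top + 9]
3. hero.h = 234  [modal.bottom = hero.bottom + 9]
4. hero.w = 48  [status.left = hero.right + 9]

hero = (x=49, y=20, w=48, h=234)
violated soft preferences: 18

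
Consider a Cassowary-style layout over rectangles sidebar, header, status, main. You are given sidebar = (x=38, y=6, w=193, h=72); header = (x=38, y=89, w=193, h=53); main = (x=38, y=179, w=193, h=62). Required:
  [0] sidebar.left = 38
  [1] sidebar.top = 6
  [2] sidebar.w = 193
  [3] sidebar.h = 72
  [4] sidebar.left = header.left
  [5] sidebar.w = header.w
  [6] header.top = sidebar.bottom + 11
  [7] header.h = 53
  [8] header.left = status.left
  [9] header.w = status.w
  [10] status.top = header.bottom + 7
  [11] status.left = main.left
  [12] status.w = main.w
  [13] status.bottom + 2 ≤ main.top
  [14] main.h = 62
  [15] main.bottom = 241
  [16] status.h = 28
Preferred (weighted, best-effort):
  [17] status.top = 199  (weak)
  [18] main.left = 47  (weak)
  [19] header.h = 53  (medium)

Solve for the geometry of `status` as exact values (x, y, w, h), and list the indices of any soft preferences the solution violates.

status = (x=38, y=149, w=193, h=28)
violated soft preferences: 17, 18

1. status.x = 38  [header.left = status.left]
2. status.w = 193  [header.w = status.w]
3. status.y = 149  [status.top = header.bottom + 7]
4. status.h = 28  [status.h = 28]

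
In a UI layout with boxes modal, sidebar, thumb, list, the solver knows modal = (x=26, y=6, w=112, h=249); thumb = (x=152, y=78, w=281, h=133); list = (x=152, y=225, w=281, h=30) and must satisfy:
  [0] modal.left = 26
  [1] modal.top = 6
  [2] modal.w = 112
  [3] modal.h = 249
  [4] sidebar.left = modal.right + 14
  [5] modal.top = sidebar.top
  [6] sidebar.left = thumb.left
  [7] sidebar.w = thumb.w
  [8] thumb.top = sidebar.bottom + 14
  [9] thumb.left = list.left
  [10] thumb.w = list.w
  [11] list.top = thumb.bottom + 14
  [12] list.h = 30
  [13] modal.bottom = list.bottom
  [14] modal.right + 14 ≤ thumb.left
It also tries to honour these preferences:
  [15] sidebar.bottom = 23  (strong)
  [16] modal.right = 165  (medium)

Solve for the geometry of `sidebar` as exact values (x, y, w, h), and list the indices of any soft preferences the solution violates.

sidebar = (x=152, y=6, w=281, h=58)
violated soft preferences: 15, 16

1. sidebar.x = 152  [sidebar.left = modal.right + 14]
2. sidebar.y = 6  [modal.top = sidebar.top]
3. sidebar.w = 281  [sidebar.w = thumb.w]
4. sidebar.h = 58  [thumb.top = sidebar.bottom + 14]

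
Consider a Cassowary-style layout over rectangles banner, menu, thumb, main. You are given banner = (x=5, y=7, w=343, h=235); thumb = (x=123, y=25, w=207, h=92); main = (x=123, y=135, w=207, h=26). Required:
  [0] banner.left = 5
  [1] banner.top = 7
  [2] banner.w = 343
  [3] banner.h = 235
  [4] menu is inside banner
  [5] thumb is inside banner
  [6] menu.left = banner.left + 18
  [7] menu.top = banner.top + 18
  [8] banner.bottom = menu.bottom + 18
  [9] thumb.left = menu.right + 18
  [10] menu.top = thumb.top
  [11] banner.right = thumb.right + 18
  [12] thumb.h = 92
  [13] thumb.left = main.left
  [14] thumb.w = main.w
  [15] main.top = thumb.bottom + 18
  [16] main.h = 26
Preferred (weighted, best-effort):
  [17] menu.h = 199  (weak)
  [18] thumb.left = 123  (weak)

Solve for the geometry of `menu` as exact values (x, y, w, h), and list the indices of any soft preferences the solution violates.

1. menu.x = 23  [menu.left = banner.left + 18]
2. menu.y = 25  [menu.top = banner.top + 18]
3. menu.h = 199  [banner.bottom = menu.bottom + 18]
4. menu.w = 82  [thumb.left = menu.right + 18]

menu = (x=23, y=25, w=82, h=199)
violated soft preferences: none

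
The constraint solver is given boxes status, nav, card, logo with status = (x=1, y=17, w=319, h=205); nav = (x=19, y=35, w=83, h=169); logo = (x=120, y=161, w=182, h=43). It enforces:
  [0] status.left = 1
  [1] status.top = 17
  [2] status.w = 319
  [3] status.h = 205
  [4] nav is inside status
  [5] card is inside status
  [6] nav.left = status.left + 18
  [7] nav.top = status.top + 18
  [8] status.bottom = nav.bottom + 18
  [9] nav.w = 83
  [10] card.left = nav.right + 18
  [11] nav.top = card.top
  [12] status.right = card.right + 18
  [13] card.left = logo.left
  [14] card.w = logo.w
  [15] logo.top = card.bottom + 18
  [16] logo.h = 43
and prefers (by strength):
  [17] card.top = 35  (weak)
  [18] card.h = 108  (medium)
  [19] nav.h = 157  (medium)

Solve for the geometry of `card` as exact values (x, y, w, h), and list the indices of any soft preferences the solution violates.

1. card.x = 120  [card.left = nav.right + 18]
2. card.y = 35  [nav.top = card.top]
3. card.w = 182  [status.right = card.right + 18]
4. card.h = 108  [logo.top = card.bottom + 18]

card = (x=120, y=35, w=182, h=108)
violated soft preferences: 19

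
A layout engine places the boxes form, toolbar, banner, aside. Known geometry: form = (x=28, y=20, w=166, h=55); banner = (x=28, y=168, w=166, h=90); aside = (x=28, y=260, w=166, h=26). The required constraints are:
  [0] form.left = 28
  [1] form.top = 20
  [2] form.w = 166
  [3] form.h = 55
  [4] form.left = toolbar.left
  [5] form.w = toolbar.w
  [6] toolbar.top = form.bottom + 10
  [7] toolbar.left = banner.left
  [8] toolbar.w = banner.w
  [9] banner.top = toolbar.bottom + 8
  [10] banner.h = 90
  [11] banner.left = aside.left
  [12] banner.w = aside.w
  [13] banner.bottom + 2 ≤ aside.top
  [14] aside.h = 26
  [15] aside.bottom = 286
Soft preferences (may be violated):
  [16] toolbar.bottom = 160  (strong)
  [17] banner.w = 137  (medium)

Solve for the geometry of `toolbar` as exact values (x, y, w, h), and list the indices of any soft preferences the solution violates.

toolbar = (x=28, y=85, w=166, h=75)
violated soft preferences: 17

1. toolbar.x = 28  [form.left = toolbar.left]
2. toolbar.w = 166  [form.w = toolbar.w]
3. toolbar.y = 85  [toolbar.top = form.bottom + 10]
4. toolbar.h = 75  [banner.top = toolbar.bottom + 8]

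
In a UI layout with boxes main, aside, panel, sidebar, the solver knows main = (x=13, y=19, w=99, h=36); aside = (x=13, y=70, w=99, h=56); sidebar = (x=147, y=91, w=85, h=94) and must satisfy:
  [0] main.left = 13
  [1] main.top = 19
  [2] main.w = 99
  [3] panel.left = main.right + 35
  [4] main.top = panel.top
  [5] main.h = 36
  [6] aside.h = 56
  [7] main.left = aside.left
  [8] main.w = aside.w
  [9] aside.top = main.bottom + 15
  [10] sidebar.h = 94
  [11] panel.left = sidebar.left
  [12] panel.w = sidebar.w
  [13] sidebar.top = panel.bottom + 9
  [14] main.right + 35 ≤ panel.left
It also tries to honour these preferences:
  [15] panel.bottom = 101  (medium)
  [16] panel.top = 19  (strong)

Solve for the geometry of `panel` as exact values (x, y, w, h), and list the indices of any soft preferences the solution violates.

1. panel.x = 147  [panel.left = main.right + 35]
2. panel.y = 19  [main.top = panel.top]
3. panel.w = 85  [panel.w = sidebar.w]
4. panel.h = 63  [sidebar.top = panel.bottom + 9]

panel = (x=147, y=19, w=85, h=63)
violated soft preferences: 15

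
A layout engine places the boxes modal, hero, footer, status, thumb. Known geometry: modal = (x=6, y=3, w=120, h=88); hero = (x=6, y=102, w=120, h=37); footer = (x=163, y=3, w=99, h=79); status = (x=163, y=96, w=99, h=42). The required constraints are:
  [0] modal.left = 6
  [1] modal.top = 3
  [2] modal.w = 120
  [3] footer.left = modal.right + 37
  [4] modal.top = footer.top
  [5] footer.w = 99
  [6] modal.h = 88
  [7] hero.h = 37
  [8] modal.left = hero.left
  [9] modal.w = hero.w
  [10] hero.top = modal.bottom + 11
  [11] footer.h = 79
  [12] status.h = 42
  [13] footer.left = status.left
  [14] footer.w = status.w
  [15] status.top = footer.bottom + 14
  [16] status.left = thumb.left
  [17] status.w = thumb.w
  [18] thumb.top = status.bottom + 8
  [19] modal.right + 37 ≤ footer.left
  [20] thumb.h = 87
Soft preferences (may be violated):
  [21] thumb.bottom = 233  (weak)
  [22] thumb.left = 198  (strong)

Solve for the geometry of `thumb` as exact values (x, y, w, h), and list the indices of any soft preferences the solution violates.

thumb = (x=163, y=146, w=99, h=87)
violated soft preferences: 22

1. thumb.x = 163  [status.left = thumb.left]
2. thumb.w = 99  [status.w = thumb.w]
3. thumb.y = 146  [thumb.top = status.bottom + 8]
4. thumb.h = 87  [thumb.h = 87]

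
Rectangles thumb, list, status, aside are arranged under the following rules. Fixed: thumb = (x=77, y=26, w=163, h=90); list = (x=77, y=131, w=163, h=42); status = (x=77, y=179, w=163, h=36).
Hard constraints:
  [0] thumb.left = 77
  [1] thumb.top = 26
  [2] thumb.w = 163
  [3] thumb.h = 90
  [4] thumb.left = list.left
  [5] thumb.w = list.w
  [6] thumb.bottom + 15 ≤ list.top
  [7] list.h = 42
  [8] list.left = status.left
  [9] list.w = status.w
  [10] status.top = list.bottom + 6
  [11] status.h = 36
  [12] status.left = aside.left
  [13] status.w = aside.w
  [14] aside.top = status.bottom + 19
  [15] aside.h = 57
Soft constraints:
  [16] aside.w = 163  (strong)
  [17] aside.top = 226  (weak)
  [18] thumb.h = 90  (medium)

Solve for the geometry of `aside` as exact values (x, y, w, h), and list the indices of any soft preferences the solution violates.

1. aside.x = 77  [status.left = aside.left]
2. aside.w = 163  [status.w = aside.w]
3. aside.y = 234  [aside.top = status.bottom + 19]
4. aside.h = 57  [aside.h = 57]

aside = (x=77, y=234, w=163, h=57)
violated soft preferences: 17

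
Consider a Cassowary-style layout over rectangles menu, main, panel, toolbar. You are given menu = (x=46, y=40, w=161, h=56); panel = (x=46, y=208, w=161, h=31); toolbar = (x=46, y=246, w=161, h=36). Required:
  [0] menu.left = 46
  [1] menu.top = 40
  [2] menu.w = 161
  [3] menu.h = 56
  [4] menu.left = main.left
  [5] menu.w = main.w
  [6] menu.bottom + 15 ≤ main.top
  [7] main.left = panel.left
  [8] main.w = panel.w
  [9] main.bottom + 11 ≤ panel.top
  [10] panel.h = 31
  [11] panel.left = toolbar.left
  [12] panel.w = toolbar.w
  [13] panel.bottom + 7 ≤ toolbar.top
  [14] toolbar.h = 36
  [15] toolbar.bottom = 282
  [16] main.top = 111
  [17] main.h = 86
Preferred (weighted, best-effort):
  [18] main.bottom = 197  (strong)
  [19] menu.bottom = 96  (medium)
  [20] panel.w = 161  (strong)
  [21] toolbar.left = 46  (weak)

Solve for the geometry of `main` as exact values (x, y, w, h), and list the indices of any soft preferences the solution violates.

main = (x=46, y=111, w=161, h=86)
violated soft preferences: none

1. main.x = 46  [menu.left = main.left]
2. main.w = 161  [menu.w = main.w]
3. main.y = 111  [main.top = 111]
4. main.h = 86  [main.h = 86]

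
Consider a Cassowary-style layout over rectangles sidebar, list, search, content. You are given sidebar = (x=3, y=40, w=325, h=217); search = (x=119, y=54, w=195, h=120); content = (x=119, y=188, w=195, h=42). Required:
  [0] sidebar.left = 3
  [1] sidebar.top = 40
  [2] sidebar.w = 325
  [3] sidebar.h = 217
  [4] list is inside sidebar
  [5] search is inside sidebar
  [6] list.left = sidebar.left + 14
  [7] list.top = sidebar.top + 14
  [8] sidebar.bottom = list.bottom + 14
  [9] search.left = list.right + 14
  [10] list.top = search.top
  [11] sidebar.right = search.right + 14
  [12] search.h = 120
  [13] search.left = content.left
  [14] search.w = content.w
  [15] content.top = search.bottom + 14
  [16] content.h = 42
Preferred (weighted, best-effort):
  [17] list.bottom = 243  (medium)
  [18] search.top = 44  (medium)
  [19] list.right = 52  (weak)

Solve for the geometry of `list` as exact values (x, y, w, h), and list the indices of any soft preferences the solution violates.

list = (x=17, y=54, w=88, h=189)
violated soft preferences: 18, 19

1. list.x = 17  [list.left = sidebar.left + 14]
2. list.y = 54  [list.top = sidebar.top + 14]
3. list.h = 189  [sidebar.bottom = list.bottom + 14]
4. list.w = 88  [search.left = list.right + 14]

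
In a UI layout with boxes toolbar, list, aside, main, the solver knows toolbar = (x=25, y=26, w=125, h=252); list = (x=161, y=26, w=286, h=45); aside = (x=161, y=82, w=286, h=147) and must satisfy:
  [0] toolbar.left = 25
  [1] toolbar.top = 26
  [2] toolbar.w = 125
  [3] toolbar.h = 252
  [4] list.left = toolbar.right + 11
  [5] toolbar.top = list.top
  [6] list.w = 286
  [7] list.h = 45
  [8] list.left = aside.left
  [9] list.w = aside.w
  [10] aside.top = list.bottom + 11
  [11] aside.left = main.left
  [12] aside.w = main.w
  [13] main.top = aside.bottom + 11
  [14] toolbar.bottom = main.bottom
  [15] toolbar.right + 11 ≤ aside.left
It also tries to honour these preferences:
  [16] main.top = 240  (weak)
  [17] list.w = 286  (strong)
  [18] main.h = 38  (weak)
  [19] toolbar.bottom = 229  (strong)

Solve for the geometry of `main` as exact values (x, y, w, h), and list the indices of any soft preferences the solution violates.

1. main.x = 161  [aside.left = main.left]
2. main.w = 286  [aside.w = main.w]
3. main.y = 240  [main.top = aside.bottom + 11]
4. main.h = 38  [toolbar.bottom = main.bottom]

main = (x=161, y=240, w=286, h=38)
violated soft preferences: 19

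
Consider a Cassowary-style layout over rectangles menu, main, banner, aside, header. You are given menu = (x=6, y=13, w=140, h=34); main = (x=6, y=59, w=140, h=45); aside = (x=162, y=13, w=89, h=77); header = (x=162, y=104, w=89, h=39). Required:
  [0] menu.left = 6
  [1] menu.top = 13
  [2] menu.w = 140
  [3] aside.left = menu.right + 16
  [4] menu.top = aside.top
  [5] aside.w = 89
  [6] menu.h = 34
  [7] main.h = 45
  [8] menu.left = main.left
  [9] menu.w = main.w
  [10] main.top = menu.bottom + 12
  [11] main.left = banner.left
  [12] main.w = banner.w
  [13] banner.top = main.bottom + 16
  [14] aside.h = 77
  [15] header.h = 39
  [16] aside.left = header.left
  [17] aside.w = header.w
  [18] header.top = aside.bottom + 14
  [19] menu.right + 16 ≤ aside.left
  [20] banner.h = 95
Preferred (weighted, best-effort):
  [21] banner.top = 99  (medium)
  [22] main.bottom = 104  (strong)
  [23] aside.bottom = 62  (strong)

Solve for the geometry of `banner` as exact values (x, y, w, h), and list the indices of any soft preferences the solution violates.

banner = (x=6, y=120, w=140, h=95)
violated soft preferences: 21, 23

1. banner.x = 6  [main.left = banner.left]
2. banner.w = 140  [main.w = banner.w]
3. banner.y = 120  [banner.top = main.bottom + 16]
4. banner.h = 95  [banner.h = 95]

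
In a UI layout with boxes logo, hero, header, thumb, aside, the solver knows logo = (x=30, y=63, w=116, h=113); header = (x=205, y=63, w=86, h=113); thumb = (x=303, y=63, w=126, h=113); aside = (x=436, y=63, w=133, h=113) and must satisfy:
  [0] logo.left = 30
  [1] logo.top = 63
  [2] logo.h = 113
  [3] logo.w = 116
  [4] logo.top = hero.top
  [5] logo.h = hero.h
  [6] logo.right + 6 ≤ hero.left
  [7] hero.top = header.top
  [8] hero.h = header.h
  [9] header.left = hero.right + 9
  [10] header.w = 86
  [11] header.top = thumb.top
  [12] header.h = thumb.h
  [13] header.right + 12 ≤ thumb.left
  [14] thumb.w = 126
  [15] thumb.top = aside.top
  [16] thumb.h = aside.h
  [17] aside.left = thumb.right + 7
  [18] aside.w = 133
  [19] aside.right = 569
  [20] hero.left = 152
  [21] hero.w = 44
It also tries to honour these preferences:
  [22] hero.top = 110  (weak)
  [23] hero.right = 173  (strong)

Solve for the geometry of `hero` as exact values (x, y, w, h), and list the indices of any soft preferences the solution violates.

1. hero.y = 63  [logo.top = hero.top]
2. hero.h = 113  [logo.h = hero.h]
3. hero.x = 152  [hero.left = 152]
4. hero.w = 44  [hero.w = 44]

hero = (x=152, y=63, w=44, h=113)
violated soft preferences: 22, 23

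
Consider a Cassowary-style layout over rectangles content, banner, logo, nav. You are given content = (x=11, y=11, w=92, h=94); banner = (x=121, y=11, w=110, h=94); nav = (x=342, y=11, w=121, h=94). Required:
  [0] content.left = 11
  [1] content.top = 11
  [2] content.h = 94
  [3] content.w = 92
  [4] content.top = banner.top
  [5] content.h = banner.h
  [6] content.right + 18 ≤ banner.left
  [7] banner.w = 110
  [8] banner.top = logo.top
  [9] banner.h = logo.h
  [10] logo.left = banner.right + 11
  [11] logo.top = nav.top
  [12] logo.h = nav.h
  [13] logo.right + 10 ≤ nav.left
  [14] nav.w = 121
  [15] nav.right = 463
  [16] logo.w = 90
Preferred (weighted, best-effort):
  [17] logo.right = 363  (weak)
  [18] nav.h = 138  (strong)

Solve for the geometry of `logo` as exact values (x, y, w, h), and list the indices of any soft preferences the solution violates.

logo = (x=242, y=11, w=90, h=94)
violated soft preferences: 17, 18

1. logo.y = 11  [banner.top = logo.top]
2. logo.h = 94  [banner.h = logo.h]
3. logo.x = 242  [logo.left = banner.right + 11]
4. logo.w = 90  [logo.w = 90]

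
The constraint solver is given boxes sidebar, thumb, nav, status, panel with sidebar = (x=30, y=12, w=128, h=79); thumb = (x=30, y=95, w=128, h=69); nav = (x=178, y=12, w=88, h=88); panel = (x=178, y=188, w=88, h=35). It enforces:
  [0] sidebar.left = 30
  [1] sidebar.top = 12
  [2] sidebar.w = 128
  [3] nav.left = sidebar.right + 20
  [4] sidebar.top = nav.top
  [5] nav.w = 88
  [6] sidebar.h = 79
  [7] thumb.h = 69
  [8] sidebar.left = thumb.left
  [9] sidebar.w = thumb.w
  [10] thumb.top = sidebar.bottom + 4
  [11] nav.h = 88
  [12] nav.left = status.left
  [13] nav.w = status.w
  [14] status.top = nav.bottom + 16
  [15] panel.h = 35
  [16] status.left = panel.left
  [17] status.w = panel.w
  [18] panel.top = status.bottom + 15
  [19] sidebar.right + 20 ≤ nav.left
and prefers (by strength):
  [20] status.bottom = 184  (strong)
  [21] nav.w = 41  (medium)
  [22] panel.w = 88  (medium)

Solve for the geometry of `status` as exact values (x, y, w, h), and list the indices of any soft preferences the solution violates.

status = (x=178, y=116, w=88, h=57)
violated soft preferences: 20, 21

1. status.x = 178  [nav.left = status.left]
2. status.w = 88  [nav.w = status.w]
3. status.y = 116  [status.top = nav.bottom + 16]
4. status.h = 57  [panel.top = status.bottom + 15]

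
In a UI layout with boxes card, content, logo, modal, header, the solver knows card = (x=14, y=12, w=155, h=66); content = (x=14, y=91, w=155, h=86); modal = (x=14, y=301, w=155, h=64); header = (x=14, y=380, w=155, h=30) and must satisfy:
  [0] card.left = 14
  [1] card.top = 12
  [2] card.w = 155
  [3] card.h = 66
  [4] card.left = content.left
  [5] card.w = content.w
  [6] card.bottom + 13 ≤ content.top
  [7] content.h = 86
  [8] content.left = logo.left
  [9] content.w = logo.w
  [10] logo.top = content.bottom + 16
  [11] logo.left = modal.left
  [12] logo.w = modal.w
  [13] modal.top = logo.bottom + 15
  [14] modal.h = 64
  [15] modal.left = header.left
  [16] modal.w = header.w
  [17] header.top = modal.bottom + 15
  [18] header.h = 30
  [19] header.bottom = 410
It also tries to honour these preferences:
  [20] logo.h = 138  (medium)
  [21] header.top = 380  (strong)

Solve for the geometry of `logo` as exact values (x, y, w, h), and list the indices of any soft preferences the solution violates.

1. logo.x = 14  [content.left = logo.left]
2. logo.w = 155  [content.w = logo.w]
3. logo.y = 193  [logo.top = content.bottom + 16]
4. logo.h = 93  [modal.top = logo.bottom + 15]

logo = (x=14, y=193, w=155, h=93)
violated soft preferences: 20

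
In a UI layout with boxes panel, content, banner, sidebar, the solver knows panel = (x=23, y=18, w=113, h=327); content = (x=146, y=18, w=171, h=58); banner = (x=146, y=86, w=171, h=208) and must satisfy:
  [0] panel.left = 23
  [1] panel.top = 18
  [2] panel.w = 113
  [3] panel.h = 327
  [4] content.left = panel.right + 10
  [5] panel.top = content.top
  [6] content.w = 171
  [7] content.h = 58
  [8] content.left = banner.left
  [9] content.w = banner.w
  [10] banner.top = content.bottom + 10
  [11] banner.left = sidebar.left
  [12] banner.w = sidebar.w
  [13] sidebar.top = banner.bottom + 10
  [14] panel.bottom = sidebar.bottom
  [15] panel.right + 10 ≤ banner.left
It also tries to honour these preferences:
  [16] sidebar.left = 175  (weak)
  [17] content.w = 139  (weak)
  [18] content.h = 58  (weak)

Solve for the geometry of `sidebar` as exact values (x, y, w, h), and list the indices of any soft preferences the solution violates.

1. sidebar.x = 146  [banner.left = sidebar.left]
2. sidebar.w = 171  [banner.w = sidebar.w]
3. sidebar.y = 304  [sidebar.top = banner.bottom + 10]
4. sidebar.h = 41  [panel.bottom = sidebar.bottom]

sidebar = (x=146, y=304, w=171, h=41)
violated soft preferences: 16, 17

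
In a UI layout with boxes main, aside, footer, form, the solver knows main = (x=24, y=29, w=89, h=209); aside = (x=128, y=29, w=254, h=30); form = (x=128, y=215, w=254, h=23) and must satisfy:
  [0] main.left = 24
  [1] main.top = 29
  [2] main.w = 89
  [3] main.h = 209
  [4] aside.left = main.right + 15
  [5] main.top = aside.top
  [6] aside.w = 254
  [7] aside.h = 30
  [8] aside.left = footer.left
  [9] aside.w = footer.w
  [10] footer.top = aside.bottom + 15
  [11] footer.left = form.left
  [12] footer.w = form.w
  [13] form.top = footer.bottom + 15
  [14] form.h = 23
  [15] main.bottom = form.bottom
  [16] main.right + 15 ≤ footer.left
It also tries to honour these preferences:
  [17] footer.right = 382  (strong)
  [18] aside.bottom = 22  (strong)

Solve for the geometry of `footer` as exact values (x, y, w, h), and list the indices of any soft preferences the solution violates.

footer = (x=128, y=74, w=254, h=126)
violated soft preferences: 18

1. footer.x = 128  [aside.left = footer.left]
2. footer.w = 254  [aside.w = footer.w]
3. footer.y = 74  [footer.top = aside.bottom + 15]
4. footer.h = 126  [form.top = footer.bottom + 15]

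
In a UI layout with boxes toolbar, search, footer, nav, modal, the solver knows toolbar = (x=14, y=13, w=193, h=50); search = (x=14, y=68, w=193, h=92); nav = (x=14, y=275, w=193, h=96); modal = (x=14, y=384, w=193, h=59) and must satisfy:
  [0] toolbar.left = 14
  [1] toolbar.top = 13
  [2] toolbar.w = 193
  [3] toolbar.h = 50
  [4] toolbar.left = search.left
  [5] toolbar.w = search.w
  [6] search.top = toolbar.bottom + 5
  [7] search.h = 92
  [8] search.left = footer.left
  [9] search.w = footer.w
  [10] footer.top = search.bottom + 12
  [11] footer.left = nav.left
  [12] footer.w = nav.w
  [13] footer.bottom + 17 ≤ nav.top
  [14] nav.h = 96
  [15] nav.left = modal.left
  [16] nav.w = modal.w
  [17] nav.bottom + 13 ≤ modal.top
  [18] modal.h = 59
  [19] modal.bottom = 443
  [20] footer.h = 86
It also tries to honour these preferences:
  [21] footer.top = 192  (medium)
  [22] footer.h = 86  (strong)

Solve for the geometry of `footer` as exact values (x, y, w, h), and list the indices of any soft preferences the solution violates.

footer = (x=14, y=172, w=193, h=86)
violated soft preferences: 21

1. footer.x = 14  [search.left = footer.left]
2. footer.w = 193  [search.w = footer.w]
3. footer.y = 172  [footer.top = search.bottom + 12]
4. footer.h = 86  [footer.h = 86]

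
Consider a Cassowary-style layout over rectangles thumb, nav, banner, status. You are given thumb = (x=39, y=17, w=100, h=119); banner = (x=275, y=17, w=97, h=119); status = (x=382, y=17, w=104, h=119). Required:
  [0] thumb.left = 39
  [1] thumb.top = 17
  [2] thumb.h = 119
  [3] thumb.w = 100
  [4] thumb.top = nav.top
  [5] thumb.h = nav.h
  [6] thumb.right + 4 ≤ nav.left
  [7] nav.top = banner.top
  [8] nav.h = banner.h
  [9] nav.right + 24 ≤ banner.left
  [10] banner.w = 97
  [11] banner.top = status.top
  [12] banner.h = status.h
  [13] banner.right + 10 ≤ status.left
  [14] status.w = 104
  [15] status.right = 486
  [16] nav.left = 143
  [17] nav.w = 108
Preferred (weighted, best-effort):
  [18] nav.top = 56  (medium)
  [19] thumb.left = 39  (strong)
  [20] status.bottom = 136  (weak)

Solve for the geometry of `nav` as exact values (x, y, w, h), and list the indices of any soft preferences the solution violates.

nav = (x=143, y=17, w=108, h=119)
violated soft preferences: 18

1. nav.y = 17  [thumb.top = nav.top]
2. nav.h = 119  [thumb.h = nav.h]
3. nav.x = 143  [nav.left = 143]
4. nav.w = 108  [nav.w = 108]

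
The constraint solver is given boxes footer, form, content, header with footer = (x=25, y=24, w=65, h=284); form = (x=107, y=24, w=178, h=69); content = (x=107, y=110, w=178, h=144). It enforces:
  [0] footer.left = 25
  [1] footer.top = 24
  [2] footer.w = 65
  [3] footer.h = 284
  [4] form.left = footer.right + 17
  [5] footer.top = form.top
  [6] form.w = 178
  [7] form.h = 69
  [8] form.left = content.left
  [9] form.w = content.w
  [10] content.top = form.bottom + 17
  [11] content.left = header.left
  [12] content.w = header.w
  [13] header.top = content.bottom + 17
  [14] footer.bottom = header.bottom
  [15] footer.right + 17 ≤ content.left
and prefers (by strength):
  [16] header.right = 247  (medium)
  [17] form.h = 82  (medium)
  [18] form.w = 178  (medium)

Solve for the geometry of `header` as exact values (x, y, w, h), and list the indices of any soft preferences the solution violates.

header = (x=107, y=271, w=178, h=37)
violated soft preferences: 16, 17

1. header.x = 107  [content.left = header.left]
2. header.w = 178  [content.w = header.w]
3. header.y = 271  [header.top = content.bottom + 17]
4. header.h = 37  [footer.bottom = header.bottom]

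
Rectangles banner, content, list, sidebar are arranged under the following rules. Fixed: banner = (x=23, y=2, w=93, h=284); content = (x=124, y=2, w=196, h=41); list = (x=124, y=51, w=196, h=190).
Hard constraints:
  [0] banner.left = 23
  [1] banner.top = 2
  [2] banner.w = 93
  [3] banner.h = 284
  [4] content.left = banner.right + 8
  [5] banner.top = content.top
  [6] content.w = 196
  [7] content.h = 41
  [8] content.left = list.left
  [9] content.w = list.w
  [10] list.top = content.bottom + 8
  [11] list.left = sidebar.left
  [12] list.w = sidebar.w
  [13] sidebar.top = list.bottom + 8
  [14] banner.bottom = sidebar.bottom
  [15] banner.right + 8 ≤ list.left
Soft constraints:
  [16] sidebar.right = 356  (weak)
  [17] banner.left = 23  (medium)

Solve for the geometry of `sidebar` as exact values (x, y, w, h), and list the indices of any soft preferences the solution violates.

1. sidebar.x = 124  [list.left = sidebar.left]
2. sidebar.w = 196  [list.w = sidebar.w]
3. sidebar.y = 249  [sidebar.top = list.bottom + 8]
4. sidebar.h = 37  [banner.bottom = sidebar.bottom]

sidebar = (x=124, y=249, w=196, h=37)
violated soft preferences: 16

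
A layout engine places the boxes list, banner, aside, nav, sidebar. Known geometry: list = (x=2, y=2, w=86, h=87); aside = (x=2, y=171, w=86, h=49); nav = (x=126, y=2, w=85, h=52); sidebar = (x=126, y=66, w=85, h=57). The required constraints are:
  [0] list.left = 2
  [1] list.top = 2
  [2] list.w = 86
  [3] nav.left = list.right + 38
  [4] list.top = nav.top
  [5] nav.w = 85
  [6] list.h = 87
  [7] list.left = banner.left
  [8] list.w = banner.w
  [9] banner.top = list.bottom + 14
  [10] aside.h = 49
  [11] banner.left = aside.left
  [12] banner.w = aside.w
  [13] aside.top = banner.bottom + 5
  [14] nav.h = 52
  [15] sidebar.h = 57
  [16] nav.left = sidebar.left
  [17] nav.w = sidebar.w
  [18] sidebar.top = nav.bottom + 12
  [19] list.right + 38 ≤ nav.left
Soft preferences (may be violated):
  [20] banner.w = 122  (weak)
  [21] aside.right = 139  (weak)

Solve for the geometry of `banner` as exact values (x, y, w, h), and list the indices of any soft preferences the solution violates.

1. banner.x = 2  [list.left = banner.left]
2. banner.w = 86  [list.w = banner.w]
3. banner.y = 103  [banner.top = list.bottom + 14]
4. banner.h = 63  [aside.top = banner.bottom + 5]

banner = (x=2, y=103, w=86, h=63)
violated soft preferences: 20, 21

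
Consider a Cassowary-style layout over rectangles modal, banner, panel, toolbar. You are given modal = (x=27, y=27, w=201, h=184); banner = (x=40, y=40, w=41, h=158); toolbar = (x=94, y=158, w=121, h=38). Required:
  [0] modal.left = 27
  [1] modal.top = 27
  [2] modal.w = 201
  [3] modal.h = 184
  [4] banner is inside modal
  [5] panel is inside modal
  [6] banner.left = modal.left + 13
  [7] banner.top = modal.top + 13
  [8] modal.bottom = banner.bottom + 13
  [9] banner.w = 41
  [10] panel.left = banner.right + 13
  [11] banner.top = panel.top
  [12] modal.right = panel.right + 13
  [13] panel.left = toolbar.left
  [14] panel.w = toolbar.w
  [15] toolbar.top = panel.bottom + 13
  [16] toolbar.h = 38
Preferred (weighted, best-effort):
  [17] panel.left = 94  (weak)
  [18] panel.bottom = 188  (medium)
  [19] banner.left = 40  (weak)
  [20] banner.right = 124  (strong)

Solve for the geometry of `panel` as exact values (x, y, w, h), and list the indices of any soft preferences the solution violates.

panel = (x=94, y=40, w=121, h=105)
violated soft preferences: 18, 20

1. panel.x = 94  [panel.left = banner.right + 13]
2. panel.y = 40  [banner.top = panel.top]
3. panel.w = 121  [modal.right = panel.right + 13]
4. panel.h = 105  [toolbar.top = panel.bottom + 13]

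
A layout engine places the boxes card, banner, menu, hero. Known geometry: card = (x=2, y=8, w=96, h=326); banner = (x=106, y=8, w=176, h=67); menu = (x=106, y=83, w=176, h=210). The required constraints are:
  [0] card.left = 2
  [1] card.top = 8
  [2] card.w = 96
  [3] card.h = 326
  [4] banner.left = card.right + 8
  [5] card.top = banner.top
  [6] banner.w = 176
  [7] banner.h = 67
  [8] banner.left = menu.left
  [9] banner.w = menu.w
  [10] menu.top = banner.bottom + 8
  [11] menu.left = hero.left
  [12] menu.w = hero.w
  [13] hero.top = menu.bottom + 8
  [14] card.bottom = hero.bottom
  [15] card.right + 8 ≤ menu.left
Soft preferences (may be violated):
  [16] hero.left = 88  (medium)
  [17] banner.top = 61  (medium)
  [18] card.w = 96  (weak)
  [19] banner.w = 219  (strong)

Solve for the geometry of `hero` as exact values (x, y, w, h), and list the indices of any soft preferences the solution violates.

1. hero.x = 106  [menu.left = hero.left]
2. hero.w = 176  [menu.w = hero.w]
3. hero.y = 301  [hero.top = menu.bottom + 8]
4. hero.h = 33  [card.bottom = hero.bottom]

hero = (x=106, y=301, w=176, h=33)
violated soft preferences: 16, 17, 19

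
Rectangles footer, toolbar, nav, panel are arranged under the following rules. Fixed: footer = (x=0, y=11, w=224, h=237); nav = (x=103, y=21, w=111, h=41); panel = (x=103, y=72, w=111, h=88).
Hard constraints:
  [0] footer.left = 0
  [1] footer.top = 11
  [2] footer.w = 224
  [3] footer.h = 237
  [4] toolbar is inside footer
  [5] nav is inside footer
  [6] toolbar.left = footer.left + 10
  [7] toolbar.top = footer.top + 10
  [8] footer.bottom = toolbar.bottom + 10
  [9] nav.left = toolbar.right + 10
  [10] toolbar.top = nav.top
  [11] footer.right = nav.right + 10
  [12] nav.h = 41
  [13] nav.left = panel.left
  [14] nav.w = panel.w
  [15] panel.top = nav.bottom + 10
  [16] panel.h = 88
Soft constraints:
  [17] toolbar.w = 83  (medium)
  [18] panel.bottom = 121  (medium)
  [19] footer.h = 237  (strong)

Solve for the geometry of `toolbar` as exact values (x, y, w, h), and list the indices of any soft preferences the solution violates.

toolbar = (x=10, y=21, w=83, h=217)
violated soft preferences: 18

1. toolbar.x = 10  [toolbar.left = footer.left + 10]
2. toolbar.y = 21  [toolbar.top = footer.top + 10]
3. toolbar.h = 217  [footer.bottom = toolbar.bottom + 10]
4. toolbar.w = 83  [nav.left = toolbar.right + 10]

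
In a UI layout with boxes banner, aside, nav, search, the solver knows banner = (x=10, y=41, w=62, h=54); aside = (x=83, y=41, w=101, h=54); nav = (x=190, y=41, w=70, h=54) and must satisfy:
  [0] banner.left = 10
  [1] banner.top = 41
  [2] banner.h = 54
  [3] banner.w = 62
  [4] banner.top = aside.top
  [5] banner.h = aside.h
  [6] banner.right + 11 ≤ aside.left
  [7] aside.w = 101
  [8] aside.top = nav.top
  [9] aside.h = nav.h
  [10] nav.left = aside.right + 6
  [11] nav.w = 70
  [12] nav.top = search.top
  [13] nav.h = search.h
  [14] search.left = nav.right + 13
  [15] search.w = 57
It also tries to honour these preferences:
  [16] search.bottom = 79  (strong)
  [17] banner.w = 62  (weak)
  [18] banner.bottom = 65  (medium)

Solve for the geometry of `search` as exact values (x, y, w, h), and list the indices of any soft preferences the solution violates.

1. search.y = 41  [nav.top = search.top]
2. search.h = 54  [nav.h = search.h]
3. search.x = 273  [search.left = nav.right + 13]
4. search.w = 57  [search.w = 57]

search = (x=273, y=41, w=57, h=54)
violated soft preferences: 16, 18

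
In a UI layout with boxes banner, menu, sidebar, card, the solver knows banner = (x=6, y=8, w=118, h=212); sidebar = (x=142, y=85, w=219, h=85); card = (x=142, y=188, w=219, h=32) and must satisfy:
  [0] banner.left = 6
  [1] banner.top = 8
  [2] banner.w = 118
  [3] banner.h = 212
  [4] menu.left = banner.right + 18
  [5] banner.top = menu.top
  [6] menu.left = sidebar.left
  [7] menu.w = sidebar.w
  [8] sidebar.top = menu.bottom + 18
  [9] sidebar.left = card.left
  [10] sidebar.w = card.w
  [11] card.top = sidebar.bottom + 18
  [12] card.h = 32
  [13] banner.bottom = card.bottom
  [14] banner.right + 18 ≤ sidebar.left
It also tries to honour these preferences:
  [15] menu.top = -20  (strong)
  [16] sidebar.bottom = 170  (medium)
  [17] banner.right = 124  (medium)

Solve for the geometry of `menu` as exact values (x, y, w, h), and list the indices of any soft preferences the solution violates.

menu = (x=142, y=8, w=219, h=59)
violated soft preferences: 15

1. menu.x = 142  [menu.left = banner.right + 18]
2. menu.y = 8  [banner.top = menu.top]
3. menu.w = 219  [menu.w = sidebar.w]
4. menu.h = 59  [sidebar.top = menu.bottom + 18]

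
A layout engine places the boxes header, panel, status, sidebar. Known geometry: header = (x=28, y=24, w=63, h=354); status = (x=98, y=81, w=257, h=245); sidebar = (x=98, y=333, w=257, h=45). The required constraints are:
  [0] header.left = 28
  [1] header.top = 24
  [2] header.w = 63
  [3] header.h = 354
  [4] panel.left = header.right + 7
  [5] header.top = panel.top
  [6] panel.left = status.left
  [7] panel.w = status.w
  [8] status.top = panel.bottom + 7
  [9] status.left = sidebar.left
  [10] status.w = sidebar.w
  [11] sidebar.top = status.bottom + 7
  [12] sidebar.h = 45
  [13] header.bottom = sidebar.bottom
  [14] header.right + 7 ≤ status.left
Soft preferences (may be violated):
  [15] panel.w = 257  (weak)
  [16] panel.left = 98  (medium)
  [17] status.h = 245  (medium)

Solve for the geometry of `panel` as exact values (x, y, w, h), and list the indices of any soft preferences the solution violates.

panel = (x=98, y=24, w=257, h=50)
violated soft preferences: none

1. panel.x = 98  [panel.left = header.right + 7]
2. panel.y = 24  [header.top = panel.top]
3. panel.w = 257  [panel.w = status.w]
4. panel.h = 50  [status.top = panel.bottom + 7]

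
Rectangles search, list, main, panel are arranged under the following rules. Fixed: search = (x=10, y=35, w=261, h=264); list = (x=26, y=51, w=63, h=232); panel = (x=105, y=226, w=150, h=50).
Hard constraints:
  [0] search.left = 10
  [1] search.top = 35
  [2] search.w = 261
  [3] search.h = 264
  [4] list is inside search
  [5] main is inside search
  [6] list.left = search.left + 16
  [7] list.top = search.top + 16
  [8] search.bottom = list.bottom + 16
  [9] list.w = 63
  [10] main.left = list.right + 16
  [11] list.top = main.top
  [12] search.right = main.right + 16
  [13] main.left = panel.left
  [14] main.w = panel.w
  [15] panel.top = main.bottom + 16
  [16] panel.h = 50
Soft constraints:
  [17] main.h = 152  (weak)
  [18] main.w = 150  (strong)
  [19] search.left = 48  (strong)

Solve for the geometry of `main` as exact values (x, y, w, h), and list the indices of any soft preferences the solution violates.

1. main.x = 105  [main.left = list.right + 16]
2. main.y = 51  [list.top = main.top]
3. main.w = 150  [search.right = main.right + 16]
4. main.h = 159  [panel.top = main.bottom + 16]

main = (x=105, y=51, w=150, h=159)
violated soft preferences: 17, 19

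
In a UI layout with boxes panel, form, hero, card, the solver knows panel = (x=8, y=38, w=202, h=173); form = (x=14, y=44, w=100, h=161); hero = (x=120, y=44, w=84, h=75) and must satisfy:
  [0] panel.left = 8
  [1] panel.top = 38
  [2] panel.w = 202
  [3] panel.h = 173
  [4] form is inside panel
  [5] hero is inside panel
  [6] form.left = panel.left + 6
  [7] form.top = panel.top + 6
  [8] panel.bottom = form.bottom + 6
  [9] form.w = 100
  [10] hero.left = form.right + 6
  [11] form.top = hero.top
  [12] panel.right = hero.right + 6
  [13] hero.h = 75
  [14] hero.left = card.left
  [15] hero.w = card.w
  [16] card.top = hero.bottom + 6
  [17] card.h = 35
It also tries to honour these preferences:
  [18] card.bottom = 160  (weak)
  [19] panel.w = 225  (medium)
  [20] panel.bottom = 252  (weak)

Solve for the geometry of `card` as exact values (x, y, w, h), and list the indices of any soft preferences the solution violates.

card = (x=120, y=125, w=84, h=35)
violated soft preferences: 19, 20

1. card.x = 120  [hero.left = card.left]
2. card.w = 84  [hero.w = card.w]
3. card.y = 125  [card.top = hero.bottom + 6]
4. card.h = 35  [card.h = 35]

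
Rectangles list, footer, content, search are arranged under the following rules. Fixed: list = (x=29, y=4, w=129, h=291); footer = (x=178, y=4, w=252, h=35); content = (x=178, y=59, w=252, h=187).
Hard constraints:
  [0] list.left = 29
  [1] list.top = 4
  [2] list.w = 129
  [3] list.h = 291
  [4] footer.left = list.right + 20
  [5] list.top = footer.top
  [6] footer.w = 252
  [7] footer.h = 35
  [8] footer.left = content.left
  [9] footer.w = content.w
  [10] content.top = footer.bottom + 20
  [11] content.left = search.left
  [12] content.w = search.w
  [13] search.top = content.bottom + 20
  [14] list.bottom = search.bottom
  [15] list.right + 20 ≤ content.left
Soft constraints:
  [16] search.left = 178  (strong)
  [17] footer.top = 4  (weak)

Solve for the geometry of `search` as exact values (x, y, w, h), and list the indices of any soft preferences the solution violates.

search = (x=178, y=266, w=252, h=29)
violated soft preferences: none

1. search.x = 178  [content.left = search.left]
2. search.w = 252  [content.w = search.w]
3. search.y = 266  [search.top = content.bottom + 20]
4. search.h = 29  [list.bottom = search.bottom]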